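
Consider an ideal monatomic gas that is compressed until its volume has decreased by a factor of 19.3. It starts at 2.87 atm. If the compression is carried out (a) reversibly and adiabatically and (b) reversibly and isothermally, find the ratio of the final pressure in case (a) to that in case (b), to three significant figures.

P_adiabatic / P_isothermal ≈ 7.20

For a monatomic ideal gas γ = 5/3.
Isothermal: P_b = P₁(V₁/V₂) = 2.87×19.3.
Adiabatic: P_a = P₁(V₁/V₂)^γ = 2.87×19.3^(5/3).
P_a/P_b = (V₁/V₂)^(γ−1) = 19.3^(2/3) = 7.195.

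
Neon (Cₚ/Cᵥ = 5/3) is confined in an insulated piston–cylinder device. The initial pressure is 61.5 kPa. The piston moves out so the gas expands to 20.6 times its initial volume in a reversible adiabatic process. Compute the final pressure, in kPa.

P₂ ≈ 0.397 kPa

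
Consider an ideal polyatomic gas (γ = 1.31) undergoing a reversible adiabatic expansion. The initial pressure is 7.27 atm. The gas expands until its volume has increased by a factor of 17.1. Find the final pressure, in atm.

P₂ ≈ 0.176 atm

Adiabatic: P₁V₁^γ = P₂V₂^γ ⇒ P₂ = P₁ (V₁/V₂)^γ.
P₂ = 7.27 × (1/17.1)^(1.31) = 0.1763 atm.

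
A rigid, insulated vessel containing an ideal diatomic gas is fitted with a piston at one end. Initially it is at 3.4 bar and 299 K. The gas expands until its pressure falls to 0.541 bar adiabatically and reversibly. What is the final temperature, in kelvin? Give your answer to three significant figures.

T₂ ≈ 177 K

Along an adiabat T P^((1−γ)/γ) is constant, so T₂ = T₁ (P₂/P₁)^((γ−1)/γ).
For a diatomic ideal gas γ = 7/5, so (γ−1)/γ = 2/7.
T₂ = 299 × (0.541/3.4)^(2/7) = 176.8 K.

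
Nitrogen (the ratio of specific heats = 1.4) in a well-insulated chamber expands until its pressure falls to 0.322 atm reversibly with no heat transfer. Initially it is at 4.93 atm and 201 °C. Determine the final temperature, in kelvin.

T₂ ≈ 217 K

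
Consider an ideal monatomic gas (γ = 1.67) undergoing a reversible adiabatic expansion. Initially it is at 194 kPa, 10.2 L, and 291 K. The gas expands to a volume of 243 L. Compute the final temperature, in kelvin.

T₂ ≈ 34.8 K

For a reversible adiabat TV^(γ−1) is constant, so T₂ = T₁ (V₁/V₂)^(γ−1).
T₂ = 291 × (10.2/243)^(0.67) = 34.78 K.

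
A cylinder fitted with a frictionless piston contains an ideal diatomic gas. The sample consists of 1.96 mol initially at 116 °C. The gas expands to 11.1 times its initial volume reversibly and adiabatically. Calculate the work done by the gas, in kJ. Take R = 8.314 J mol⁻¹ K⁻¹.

W ≈ 9.80 kJ

Adiabatic: T₁V₁^(γ−1) = T₂V₂^(γ−1) ⇒ T₂ = T₁ (V₁/V₂)^(γ−1).
γ = 7/5 for a diatomic ideal gas, so γ−1 = 2/5.
T₁ = 116 °C = 389.1 K.
T₂ = 389.1 × (1/11.1)^(2/5) = 148.6 K.
Q = 0, so ΔU = W_on_gas = nCᵥΔT with Cᵥ = R/(γ−1) = 20.79 J/(mol·K).
ΔU = 1.96 × 20.79 × (148.6 − 389.1) = -9800 J.
Work done by the gas = −ΔU = 9800 J.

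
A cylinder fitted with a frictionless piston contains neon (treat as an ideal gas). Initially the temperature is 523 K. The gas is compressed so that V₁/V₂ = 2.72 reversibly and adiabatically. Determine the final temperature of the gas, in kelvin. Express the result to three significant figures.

T₂ ≈ 1020 K

Adiabatic: T₁V₁^(γ−1) = T₂V₂^(γ−1) ⇒ T₂ = T₁ (V₁/V₂)^(γ−1).
For a monatomic ideal gas γ = 5/3, so γ−1 = 2/3.
T₂ = 523 × 2.72^(2/3) = 1019 K.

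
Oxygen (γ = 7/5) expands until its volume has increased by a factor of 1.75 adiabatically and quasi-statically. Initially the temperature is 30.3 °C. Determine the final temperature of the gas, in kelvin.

T₂ ≈ 243 K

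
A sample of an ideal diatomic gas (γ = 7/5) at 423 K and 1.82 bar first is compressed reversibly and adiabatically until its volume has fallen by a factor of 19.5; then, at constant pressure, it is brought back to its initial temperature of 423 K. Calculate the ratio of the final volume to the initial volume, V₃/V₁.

Adiabatic step: V₂/V₁ = 0.05128; T₂ = T₁·19.5^(2/5) = 1388 K.
Isobaric step: V₃/V₂ = T₃/T₂ = 423/1388.
V₃/V₁ = (V₂/V₁)(V₃/V₂) = 0.05128 × (423/1388) = 0.01563.

V₃/V₁ ≈ 0.0156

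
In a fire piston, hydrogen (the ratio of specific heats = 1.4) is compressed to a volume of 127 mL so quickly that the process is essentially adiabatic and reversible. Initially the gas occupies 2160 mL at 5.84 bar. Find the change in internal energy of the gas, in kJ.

ΔU ≈ 6.64 kJ

P₂ = P₁(V₁/V₂)^γ = 5.84×(2160/127)^(1.4) = 308.5 bar.
For a reversible adiabat, W_by_gas = (P₁V₁ − P₂V₂)/(γ−1).
W_by = (584000×0.00216 − 3.085×10^7×0.000127) / (0.4) = -6643 J.
Q = 0 ⇒ ΔU = −W_by = 6643 J.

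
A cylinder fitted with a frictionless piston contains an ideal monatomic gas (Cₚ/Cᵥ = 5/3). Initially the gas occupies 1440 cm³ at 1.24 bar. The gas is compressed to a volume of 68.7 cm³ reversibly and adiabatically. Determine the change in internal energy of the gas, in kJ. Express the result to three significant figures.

ΔU ≈ 1.77 kJ

P₂ = P₁(V₁/V₂)^γ = 1.24×(1440/68.7)^(5/3) = 197.6 bar.
For a reversible adiabat, W_by_gas = (P₁V₁ − P₂V₂)/(γ−1).
W_by = (124000×0.00144 − 1.976×10^7×6.87×10^-5) / (2/3) = -1768 J.
Q = 0 ⇒ ΔU = −W_by = 1768 J.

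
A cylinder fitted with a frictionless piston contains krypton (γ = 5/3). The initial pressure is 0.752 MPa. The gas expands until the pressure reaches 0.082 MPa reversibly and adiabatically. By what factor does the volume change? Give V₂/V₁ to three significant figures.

V₂/V₁ ≈ 3.78

From PV^γ = const, V₂/V₁ = (P₁/P₂)^(1/γ).
V₂/V₁ = (0.752/0.082)^(3/5) = 3.78.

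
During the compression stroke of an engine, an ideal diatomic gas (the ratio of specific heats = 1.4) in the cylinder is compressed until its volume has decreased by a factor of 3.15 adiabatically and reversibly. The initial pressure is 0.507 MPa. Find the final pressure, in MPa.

P₂ ≈ 2.53 MPa

Adiabatic: P₁V₁^γ = P₂V₂^γ ⇒ P₂ = P₁ (V₁/V₂)^γ.
P₂ = 0.507 × 3.15^(1.4) = 2.527 MPa.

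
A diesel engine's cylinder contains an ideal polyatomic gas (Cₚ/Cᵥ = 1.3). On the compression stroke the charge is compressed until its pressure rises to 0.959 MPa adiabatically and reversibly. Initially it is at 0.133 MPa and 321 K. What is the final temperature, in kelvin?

T₂ ≈ 506 K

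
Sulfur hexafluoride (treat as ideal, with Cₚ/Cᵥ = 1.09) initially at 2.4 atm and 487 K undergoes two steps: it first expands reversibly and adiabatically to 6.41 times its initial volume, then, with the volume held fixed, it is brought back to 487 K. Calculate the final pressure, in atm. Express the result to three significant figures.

Adiabatic step (PV^γ = const): P₂ = 2.4×(1/6.41)^(1.09) = 0.3168 atm; T₂ = 487×(1/6.41)^(0.09) = 412 K.
Isochoric: P₃ = P₂(T₃/T₂) = 0.3168 × (487/412) = 0.3744 atm.

P₃ ≈ 0.374 atm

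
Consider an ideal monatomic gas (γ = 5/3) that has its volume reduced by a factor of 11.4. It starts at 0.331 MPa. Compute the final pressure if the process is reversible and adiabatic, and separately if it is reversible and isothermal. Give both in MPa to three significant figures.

adiabatic: 19.1 MPa; isothermal: 3.77 MPa

Isothermal: P₂ = P₁(V₁/V₂) = 0.331×11.4 = 3.773 MPa.
Adiabatic: P₂ = P₁(V₁/V₂)^γ = 0.331×11.4^(5/3) = 19.11 MPa.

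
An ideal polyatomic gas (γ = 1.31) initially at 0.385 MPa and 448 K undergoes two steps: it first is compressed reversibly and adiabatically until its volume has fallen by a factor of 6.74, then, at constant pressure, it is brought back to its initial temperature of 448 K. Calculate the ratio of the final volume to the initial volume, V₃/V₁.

Adiabatic step: V₂/V₁ = 0.1484; T₂ = T₁·6.74^(0.31) = 809.4 K.
Isobaric step: V₃/V₂ = T₃/T₂ = 448/809.4.
V₃/V₁ = (V₂/V₁)(V₃/V₂) = 0.1484 × (448/809.4) = 0.08212.

V₃/V₁ ≈ 0.0821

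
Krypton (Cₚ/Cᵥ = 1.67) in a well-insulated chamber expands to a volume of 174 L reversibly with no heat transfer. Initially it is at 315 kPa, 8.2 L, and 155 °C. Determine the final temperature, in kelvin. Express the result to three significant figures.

For a reversible adiabat TV^(γ−1) is constant, so T₂ = T₁ (V₁/V₂)^(γ−1).
T₁ = 155 °C = 428.1 K.
T₂ = 428.1 × (8.2/174)^(0.67) = 55.29 K.

T₂ ≈ 55.3 K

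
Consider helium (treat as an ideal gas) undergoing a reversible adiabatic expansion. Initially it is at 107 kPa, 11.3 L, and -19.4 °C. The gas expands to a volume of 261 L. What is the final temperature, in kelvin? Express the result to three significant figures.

Adiabatic: T₁V₁^(γ−1) = T₂V₂^(γ−1) ⇒ T₂ = T₁ (V₁/V₂)^(γ−1).
γ = 5/3 for a monatomic ideal gas.
T₁ = -19.4 °C = 253.7 K.
T₂ = 253.7 × (11.3/261)^(2/3) = 31.29 K.

T₂ ≈ 31.3 K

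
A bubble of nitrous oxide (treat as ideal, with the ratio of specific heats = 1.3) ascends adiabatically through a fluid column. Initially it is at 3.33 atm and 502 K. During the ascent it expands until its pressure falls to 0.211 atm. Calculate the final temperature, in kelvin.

T₂ ≈ 266 K

Adiabatic: T₂/T₁ = (P₂/P₁)^((γ−1)/γ).
T₂ = 502 × (0.211/3.33)^(0.231) = 265.6 K.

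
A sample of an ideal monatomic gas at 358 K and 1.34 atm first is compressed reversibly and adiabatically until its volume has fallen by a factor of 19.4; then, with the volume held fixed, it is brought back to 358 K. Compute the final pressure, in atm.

For a monatomic ideal gas γ = 5/3.
Adiabatic step (PV^γ = const): P₂ = 1.34×19.4^(5/3) = 187.7 atm; T₂ = 358×19.4^(2/3) = 2585 K.
Isochoric: P₃ = P₂(T₃/T₂) = 187.7 × (358/2585) = 26 atm.

P₃ ≈ 26.0 atm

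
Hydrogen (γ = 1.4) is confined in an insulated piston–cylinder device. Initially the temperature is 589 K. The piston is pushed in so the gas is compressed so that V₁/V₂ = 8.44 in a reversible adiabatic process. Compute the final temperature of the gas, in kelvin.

T₂ ≈ 1380 K

For a reversible adiabat TV^(γ−1) is constant, so T₂ = T₁ (V₁/V₂)^(γ−1).
T₂ = 589 × 8.44^(0.4) = 1382 K.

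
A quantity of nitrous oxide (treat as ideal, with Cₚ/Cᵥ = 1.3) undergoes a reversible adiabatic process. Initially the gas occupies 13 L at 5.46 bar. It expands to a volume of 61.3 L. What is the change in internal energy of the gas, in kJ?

ΔU ≈ -8.80 kJ

P₂ = P₁(V₁/V₂)^γ = 5.46×(13/61.3)^(1.3) = 0.7271 bar.
For a reversible adiabat, W_by_gas = (P₁V₁ − P₂V₂)/(γ−1).
W_by = (546000×0.013 − 72710×0.0613) / (0.3) = 8802 J.
Q = 0 ⇒ ΔU = −W_by = -8802 J.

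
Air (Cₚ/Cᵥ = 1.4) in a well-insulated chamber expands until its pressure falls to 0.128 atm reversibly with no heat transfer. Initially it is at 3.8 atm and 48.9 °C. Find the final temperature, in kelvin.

Adiabatic: T₂/T₁ = (P₂/P₁)^((γ−1)/γ).
T₁ = 48.9 °C = 322 K.
T₂ = 322 × (0.128/3.8)^(0.286) = 122.2 K.

T₂ ≈ 122 K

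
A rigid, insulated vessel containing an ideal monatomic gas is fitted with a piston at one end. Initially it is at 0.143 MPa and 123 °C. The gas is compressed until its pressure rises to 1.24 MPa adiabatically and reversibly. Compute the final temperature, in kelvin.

Adiabatic: T₂/T₁ = (P₂/P₁)^((γ−1)/γ).
For a monatomic ideal gas γ = 5/3, so (γ−1)/γ = 2/5.
T₁ = 123 °C = 396.1 K.
T₂ = 396.1 × (1.24/0.143)^(2/5) = 939.9 K.

T₂ ≈ 940 K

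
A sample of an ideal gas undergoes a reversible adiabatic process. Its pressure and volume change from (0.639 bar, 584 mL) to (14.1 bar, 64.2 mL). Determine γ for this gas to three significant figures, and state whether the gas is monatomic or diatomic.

PV^γ = const ⇒ γ = ln(P₂/P₁) / ln(V₁/V₂).
γ = ln(14.1/0.639) / ln(584/64.2) = 1.401.
γ ≈ 1.40 is close to 7/5, so the gas is diatomic.

γ ≈ 1.40; diatomic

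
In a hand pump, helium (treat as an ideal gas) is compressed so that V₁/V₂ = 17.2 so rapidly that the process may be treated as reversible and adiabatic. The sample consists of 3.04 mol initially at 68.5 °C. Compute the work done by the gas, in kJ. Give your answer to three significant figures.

W ≈ -73.4 kJ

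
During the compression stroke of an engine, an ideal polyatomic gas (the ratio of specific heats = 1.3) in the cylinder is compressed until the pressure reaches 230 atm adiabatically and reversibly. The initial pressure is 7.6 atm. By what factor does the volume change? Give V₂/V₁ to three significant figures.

From PV^γ = const, V₂/V₁ = (P₁/P₂)^(1/γ).
V₂/V₁ = (7.6/230)^(0.769) = 0.07258.

V₂/V₁ ≈ 0.0726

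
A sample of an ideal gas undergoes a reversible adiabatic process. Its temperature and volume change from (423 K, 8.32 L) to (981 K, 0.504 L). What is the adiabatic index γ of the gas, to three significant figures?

TV^(γ−1) = const ⇒ γ − 1 = ln(T₂/T₁) / ln(V₁/V₂).
γ = 1 + ln(981/423) / ln(8.32/0.504) = 1.3.

γ ≈ 1.30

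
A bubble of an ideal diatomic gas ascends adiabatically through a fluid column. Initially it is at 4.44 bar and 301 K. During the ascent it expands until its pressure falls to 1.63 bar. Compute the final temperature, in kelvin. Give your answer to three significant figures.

Along an adiabat T P^((1−γ)/γ) is constant, so T₂ = T₁ (P₂/P₁)^((γ−1)/γ).
For a diatomic ideal gas γ = 7/5, so (γ−1)/γ = 2/7.
T₂ = 301 × (1.63/4.44)^(2/7) = 226.1 K.

T₂ ≈ 226 K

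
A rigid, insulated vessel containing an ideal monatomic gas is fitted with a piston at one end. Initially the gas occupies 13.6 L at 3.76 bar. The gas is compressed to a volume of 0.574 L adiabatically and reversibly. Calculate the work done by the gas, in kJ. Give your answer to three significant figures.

W ≈ -55.6 kJ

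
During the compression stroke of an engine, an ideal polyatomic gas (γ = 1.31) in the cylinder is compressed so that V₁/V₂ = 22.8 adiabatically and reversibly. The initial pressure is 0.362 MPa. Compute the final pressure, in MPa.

P₂ ≈ 21.8 MPa

Since PV^γ is constant along a reversible adiabat, P₂ = P₁ (V₁/V₂)^γ.
P₂ = 0.362 × 22.8^(1.31) = 21.76 MPa.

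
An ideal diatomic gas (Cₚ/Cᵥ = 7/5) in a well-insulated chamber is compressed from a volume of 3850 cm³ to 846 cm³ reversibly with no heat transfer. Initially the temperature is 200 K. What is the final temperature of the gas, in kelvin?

Adiabatic: T₁V₁^(γ−1) = T₂V₂^(γ−1) ⇒ T₂ = T₁ (V₁/V₂)^(γ−1).
T₂ = 200 × (3850/846)^(2/5) = 366.7 K.

T₂ ≈ 367 K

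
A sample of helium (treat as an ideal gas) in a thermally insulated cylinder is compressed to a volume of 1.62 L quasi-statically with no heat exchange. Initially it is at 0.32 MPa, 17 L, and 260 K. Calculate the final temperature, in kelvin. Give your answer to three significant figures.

T₂ ≈ 1250 K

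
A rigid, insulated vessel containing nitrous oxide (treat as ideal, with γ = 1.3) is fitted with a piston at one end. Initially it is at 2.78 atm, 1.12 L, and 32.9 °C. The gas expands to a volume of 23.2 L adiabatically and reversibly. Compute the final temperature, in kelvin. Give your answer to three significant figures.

T₂ ≈ 123 K

Adiabatic: T₁V₁^(γ−1) = T₂V₂^(γ−1) ⇒ T₂ = T₁ (V₁/V₂)^(γ−1).
T₁ = 32.9 °C = 306 K.
T₂ = 306 × (1.12/23.2)^(0.3) = 123.3 K.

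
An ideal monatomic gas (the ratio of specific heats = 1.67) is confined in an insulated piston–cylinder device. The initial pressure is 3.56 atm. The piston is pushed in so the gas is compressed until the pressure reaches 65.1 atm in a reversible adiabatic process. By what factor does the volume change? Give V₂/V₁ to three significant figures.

From PV^γ = const, V₂/V₁ = (P₁/P₂)^(1/γ).
V₂/V₁ = (3.56/65.1)^(0.599) = 0.1755.

V₂/V₁ ≈ 0.175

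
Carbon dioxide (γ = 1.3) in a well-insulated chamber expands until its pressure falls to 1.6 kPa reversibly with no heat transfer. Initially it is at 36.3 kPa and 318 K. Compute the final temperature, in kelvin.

Along an adiabat T P^((1−γ)/γ) is constant, so T₂ = T₁ (P₂/P₁)^((γ−1)/γ).
T₂ = 318 × (1.6/36.3)^(0.231) = 154.7 K.

T₂ ≈ 155 K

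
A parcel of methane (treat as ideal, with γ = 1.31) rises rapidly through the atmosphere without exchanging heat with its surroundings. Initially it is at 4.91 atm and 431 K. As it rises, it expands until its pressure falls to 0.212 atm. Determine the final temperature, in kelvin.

Along an adiabat T P^((1−γ)/γ) is constant, so T₂ = T₁ (P₂/P₁)^((γ−1)/γ).
T₂ = 431 × (0.212/4.91)^(0.237) = 204.9 K.

T₂ ≈ 205 K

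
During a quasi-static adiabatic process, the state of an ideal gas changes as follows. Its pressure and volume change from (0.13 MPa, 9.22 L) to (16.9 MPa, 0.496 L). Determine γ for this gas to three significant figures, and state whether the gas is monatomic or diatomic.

γ ≈ 1.67; monatomic

PV^γ = const ⇒ γ = ln(P₂/P₁) / ln(V₁/V₂).
γ = ln(16.9/0.13) / ln(9.22/0.496) = 1.666.
γ ≈ 1.67 is close to 5/3, so the gas is monatomic.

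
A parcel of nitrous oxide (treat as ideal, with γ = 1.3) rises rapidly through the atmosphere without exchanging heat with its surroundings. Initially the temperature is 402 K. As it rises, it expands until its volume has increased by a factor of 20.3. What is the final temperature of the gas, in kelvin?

For a reversible adiabat TV^(γ−1) is constant, so T₂ = T₁ (V₁/V₂)^(γ−1).
T₂ = 402 × (1/20.3)^(0.3) = 162.9 K.

T₂ ≈ 163 K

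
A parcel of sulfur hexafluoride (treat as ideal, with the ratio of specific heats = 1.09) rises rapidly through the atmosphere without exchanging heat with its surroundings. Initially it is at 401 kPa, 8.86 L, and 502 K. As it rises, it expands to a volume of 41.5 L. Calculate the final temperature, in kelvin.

T₂ ≈ 437 K

Adiabatic: T₁V₁^(γ−1) = T₂V₂^(γ−1) ⇒ T₂ = T₁ (V₁/V₂)^(γ−1).
T₂ = 502 × (8.86/41.5)^(0.09) = 436.9 K.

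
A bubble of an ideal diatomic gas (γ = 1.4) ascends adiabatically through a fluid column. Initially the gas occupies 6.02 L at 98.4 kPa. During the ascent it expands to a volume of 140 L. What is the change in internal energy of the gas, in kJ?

ΔU ≈ -1.06 kJ

P₂ = P₁(V₁/V₂)^γ = 98.4×(6.02/140)^(1.4) = 1.202 kPa.
For a reversible adiabat, W_by_gas = (P₁V₁ − P₂V₂)/(γ−1).
W_by = (98400×0.00602 − 1202×0.14) / (0.4) = 1060 J.
Q = 0 ⇒ ΔU = −W_by = -1060 J.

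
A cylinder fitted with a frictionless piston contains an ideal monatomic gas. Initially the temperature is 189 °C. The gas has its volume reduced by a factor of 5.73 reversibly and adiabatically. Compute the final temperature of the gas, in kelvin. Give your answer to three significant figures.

For a reversible adiabat TV^(γ−1) is constant, so T₂ = T₁ (V₁/V₂)^(γ−1).
For a monatomic ideal gas γ = 5/3, so γ−1 = 2/3.
T₁ = 189 °C = 462.1 K.
T₂ = 462.1 × 5.73^(2/3) = 1480 K.

T₂ ≈ 1480 K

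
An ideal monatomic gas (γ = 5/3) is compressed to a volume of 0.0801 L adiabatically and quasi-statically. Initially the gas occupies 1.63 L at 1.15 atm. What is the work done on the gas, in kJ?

P₂ = P₁(V₁/V₂)^γ = 1.15×(1.63/0.0801)^(5/3) = 174.4 atm.
For a reversible adiabat, W_by_gas = (P₁V₁ − P₂V₂)/(γ−1).
W_by = (116500×0.00163 − 1.767×10^7×8.01×10^-5) / (2/3) = -1839 J.
W_on_gas = −W_by = 1839 J.

W ≈ 1.84 kJ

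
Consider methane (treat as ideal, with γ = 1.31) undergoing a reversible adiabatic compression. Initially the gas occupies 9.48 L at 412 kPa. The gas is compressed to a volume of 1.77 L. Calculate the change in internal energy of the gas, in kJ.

ΔU ≈ 8.60 kJ

P₂ = P₁(V₁/V₂)^γ = 412×(9.48/1.77)^(1.31) = 3713 kPa.
For a reversible adiabat, W_by_gas = (P₁V₁ − P₂V₂)/(γ−1).
W_by = (412000×0.00948 − 3.713×10^6×0.00177) / (0.31) = -8598 J.
Q = 0 ⇒ ΔU = −W_by = 8598 J.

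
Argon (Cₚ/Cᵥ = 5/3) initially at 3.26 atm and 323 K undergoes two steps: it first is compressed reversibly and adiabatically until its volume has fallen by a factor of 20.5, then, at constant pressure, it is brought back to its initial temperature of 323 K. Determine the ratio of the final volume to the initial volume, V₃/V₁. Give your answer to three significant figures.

V₃/V₁ ≈ 0.00651

Adiabatic step: V₂/V₁ = 0.04878; T₂ = T₁·20.5^(2/3) = 2419 K.
Isobaric step: V₃/V₂ = T₃/T₂ = 323/2419.
V₃/V₁ = (V₂/V₁)(V₃/V₂) = 0.04878 × (323/2419) = 0.006512.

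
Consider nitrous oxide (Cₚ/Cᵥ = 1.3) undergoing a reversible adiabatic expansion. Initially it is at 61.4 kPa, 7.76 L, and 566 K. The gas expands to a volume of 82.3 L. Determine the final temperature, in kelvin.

Adiabatic: T₁V₁^(γ−1) = T₂V₂^(γ−1) ⇒ T₂ = T₁ (V₁/V₂)^(γ−1).
T₂ = 566 × (7.76/82.3)^(0.3) = 278.7 K.

T₂ ≈ 279 K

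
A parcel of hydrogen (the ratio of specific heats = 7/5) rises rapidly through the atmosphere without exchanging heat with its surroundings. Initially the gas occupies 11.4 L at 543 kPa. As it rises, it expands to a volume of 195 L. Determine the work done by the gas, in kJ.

W ≈ 10.5 kJ

P₂ = P₁(V₁/V₂)^γ = 543×(11.4/195)^(7/5) = 10.2 kPa.
For a reversible adiabat, W_by_gas = (P₁V₁ − P₂V₂)/(γ−1).
W_by = (543000×0.0114 − 10200×0.195) / (2/5) = 10510 J.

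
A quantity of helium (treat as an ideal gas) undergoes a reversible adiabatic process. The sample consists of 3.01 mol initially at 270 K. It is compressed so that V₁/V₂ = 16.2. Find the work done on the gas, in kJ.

W ≈ 54.8 kJ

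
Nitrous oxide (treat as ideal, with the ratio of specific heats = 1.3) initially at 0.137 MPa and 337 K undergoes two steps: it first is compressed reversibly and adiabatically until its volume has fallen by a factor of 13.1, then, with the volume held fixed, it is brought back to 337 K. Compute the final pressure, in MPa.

P₃ ≈ 1.79 MPa

Adiabatic step (PV^γ = const): P₂ = 0.137×13.1^(1.3) = 3.883 MPa; T₂ = 337×13.1^(0.3) = 729.1 K.
Isochoric: P₃ = P₂(T₃/T₂) = 3.883 × (337/729.1) = 1.795 MPa.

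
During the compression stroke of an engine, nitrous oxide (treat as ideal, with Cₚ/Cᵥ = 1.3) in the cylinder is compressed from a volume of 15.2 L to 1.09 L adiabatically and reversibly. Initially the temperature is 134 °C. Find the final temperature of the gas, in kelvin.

Adiabatic: T₁V₁^(γ−1) = T₂V₂^(γ−1) ⇒ T₂ = T₁ (V₁/V₂)^(γ−1).
T₁ = 134 °C = 407.1 K.
T₂ = 407.1 × (15.2/1.09)^(0.3) = 897.6 K.

T₂ ≈ 898 K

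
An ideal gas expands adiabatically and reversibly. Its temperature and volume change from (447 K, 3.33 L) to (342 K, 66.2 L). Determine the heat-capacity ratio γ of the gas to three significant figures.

TV^(γ−1) = const ⇒ γ − 1 = ln(T₂/T₁) / ln(V₁/V₂).
γ = 1 + ln(342/447) / ln(3.33/66.2) = 1.09.

γ ≈ 1.09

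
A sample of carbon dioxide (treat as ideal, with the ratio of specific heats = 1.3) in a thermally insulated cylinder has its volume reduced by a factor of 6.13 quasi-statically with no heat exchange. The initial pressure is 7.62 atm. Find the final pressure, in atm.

P₂ ≈ 80.5 atm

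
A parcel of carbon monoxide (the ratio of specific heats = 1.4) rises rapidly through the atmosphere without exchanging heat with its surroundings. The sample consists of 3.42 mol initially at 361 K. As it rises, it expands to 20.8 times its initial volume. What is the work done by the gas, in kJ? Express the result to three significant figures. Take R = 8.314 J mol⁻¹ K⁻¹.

For a reversible adiabat TV^(γ−1) is constant, so T₂ = T₁ (V₁/V₂)^(γ−1).
T₂ = 361 × (1/20.8)^(0.4) = 107.2 K.
Q = 0, so ΔU = W_on_gas = nCᵥΔT with Cᵥ = R/(γ−1) = 20.79 J/(mol·K).
ΔU = 3.42 × 20.79 × (107.2 − 361) = -18040 J.
Work done by the gas = −ΔU = 18040 J.

W ≈ 18.0 kJ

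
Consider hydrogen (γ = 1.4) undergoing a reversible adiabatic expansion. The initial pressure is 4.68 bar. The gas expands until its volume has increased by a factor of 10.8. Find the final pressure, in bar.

P₂ ≈ 0.167 bar

Adiabatic: P₁V₁^γ = P₂V₂^γ ⇒ P₂ = P₁ (V₁/V₂)^γ.
P₂ = 4.68 × (1/10.8)^(1.4) = 0.1673 bar.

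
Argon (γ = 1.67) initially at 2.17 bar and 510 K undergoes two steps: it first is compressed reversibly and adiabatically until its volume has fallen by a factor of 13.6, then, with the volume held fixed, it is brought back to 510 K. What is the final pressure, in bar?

P₃ ≈ 29.5 bar

Adiabatic step (PV^γ = const): P₂ = 2.17×13.6^(1.67) = 169.6 bar; T₂ = 510×13.6^(0.67) = 2931 K.
Isochoric: P₃ = P₂(T₃/T₂) = 169.6 × (510/2931) = 29.51 bar.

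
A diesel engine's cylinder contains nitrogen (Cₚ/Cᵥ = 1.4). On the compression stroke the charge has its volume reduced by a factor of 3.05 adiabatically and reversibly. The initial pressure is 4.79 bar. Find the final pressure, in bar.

Since PV^γ is constant along a reversible adiabat, P₂ = P₁ (V₁/V₂)^γ.
P₂ = 4.79 × 3.05^(1.4) = 22.82 bar.

P₂ ≈ 22.8 bar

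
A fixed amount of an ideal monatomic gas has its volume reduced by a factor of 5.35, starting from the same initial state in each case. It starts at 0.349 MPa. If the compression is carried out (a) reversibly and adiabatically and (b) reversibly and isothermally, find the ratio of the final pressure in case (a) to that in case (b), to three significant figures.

P_adiabatic / P_isothermal ≈ 3.06

For a monatomic ideal gas γ = 5/3.
Isothermal: P_b = P₁(V₁/V₂) = 0.349×5.35.
Adiabatic: P_a = P₁(V₁/V₂)^γ = 0.349×5.35^(5/3).
P_a/P_b = (V₁/V₂)^(γ−1) = 5.35^(2/3) = 3.059.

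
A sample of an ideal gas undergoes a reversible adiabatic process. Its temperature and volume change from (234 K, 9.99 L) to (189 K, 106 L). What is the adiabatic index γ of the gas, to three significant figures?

TV^(γ−1) = const ⇒ γ − 1 = ln(T₂/T₁) / ln(V₁/V₂).
γ = 1 + ln(189/234) / ln(9.99/106) = 1.09.

γ ≈ 1.09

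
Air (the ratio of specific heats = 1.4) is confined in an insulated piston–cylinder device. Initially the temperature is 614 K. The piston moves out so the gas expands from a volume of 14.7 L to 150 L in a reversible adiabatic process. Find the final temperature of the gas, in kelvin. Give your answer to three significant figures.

T₂ ≈ 242 K

Adiabatic: T₁V₁^(γ−1) = T₂V₂^(γ−1) ⇒ T₂ = T₁ (V₁/V₂)^(γ−1).
T₂ = 614 × (14.7/150)^(0.4) = 242.5 K.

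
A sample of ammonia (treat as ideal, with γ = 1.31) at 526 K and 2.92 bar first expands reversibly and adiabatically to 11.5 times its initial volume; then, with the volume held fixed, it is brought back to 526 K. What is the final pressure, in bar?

P₃ ≈ 0.254 bar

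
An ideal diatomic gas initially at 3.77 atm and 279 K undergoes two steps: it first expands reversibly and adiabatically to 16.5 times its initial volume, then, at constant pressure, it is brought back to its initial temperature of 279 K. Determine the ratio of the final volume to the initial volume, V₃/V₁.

For a diatomic ideal gas γ = 7/5.
Adiabatic step: V₂/V₁ = 16.5; T₂ = T₁·(1/16.5)^(2/5) = 90.91 K.
Isobaric step: V₃/V₂ = T₃/T₂ = 279/90.91.
V₃/V₁ = (V₂/V₁)(V₃/V₂) = 16.5 × (279/90.91) = 50.64.

V₃/V₁ ≈ 50.6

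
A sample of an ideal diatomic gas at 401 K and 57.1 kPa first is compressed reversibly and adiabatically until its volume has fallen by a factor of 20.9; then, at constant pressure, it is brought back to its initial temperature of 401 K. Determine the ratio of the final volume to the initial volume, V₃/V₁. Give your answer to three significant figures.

V₃/V₁ ≈ 0.0142

For a diatomic ideal gas γ = 7/5.
Adiabatic step: V₂/V₁ = 0.04785; T₂ = T₁·20.9^(2/5) = 1353 K.
Isobaric step: V₃/V₂ = T₃/T₂ = 401/1353.
V₃/V₁ = (V₂/V₁)(V₃/V₂) = 0.04785 × (401/1353) = 0.01418.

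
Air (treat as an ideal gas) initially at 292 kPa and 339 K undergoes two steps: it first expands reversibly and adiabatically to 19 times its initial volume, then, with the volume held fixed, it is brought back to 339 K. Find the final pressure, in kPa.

P₃ ≈ 15.4 kPa

For a diatomic ideal gas γ = 7/5.
Adiabatic step (PV^γ = const): P₂ = 292×(1/19)^(7/5) = 4.733 kPa; T₂ = 339×(1/19)^(2/5) = 104.4 K.
Isochoric: P₃ = P₂(T₃/T₂) = 4.733 × (339/104.4) = 15.37 kPa.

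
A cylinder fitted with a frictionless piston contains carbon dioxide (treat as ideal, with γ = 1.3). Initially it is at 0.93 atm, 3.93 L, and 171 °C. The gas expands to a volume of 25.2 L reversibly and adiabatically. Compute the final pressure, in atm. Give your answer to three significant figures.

P₂ ≈ 0.0831 atm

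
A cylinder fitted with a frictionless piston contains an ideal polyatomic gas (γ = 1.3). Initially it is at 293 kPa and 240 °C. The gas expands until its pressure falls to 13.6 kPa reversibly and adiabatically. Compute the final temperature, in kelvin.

Adiabatic: T₂/T₁ = (P₂/P₁)^((γ−1)/γ).
T₁ = 240 °C = 513.1 K.
T₂ = 513.1 × (13.6/293)^(0.231) = 252.7 K.

T₂ ≈ 253 K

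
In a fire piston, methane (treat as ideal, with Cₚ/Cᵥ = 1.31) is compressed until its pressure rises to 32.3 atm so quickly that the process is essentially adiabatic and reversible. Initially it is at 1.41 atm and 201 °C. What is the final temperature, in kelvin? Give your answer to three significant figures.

Along an adiabat T P^((1−γ)/γ) is constant, so T₂ = T₁ (P₂/P₁)^((γ−1)/γ).
T₁ = 201 °C = 474.1 K.
T₂ = 474.1 × (32.3/1.41)^(0.237) = 994.8 K.

T₂ ≈ 995 K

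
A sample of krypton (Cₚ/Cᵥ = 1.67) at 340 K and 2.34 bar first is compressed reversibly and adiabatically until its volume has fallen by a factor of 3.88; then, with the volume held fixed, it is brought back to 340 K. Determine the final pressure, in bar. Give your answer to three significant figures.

P₃ ≈ 9.08 bar

Adiabatic step (PV^γ = const): P₂ = 2.34×3.88^(1.67) = 22.52 bar; T₂ = 340×3.88^(0.67) = 843.3 K.
Isochoric: P₃ = P₂(T₃/T₂) = 22.52 × (340/843.3) = 9.079 bar.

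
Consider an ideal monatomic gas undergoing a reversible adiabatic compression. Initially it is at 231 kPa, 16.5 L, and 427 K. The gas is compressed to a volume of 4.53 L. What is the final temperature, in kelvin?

For a reversible adiabat TV^(γ−1) is constant, so T₂ = T₁ (V₁/V₂)^(γ−1).
γ = 5/3 for a monatomic ideal gas.
T₂ = 427 × (16.5/4.53)^(2/3) = 1011 K.

T₂ ≈ 1010 K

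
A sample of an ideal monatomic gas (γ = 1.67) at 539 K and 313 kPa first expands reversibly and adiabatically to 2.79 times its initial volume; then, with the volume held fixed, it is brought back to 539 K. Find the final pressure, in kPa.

Adiabatic step (PV^γ = const): P₂ = 313×(1/2.79)^(1.67) = 56.41 kPa; T₂ = 539×(1/2.79)^(0.67) = 271 K.
Isochoric: P₃ = P₂(T₃/T₂) = 56.41 × (539/271) = 112.2 kPa.

P₃ ≈ 112 kPa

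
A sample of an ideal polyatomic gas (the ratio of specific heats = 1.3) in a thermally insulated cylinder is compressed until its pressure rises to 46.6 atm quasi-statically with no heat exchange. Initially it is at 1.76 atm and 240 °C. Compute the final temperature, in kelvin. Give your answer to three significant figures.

T₂ ≈ 1090 K

Adiabatic: T₂/T₁ = (P₂/P₁)^((γ−1)/γ).
T₁ = 240 °C = 513.1 K.
T₂ = 513.1 × (46.6/1.76)^(0.231) = 1093 K.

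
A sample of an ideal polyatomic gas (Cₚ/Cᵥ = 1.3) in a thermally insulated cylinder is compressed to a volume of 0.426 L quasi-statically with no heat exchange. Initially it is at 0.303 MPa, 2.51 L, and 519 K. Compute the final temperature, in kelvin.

T₂ ≈ 884 K

For a reversible adiabat TV^(γ−1) is constant, so T₂ = T₁ (V₁/V₂)^(γ−1).
T₂ = 519 × (2.51/0.426)^(0.3) = 883.6 K.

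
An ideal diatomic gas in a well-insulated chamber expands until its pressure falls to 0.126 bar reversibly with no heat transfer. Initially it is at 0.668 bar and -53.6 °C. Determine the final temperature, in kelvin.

Along an adiabat T P^((1−γ)/γ) is constant, so T₂ = T₁ (P₂/P₁)^((γ−1)/γ).
For a diatomic ideal gas γ = 7/5, so (γ−1)/γ = 2/7.
T₁ = -53.6 °C = 219.5 K.
T₂ = 219.5 × (0.126/0.668)^(2/7) = 136.3 K.

T₂ ≈ 136 K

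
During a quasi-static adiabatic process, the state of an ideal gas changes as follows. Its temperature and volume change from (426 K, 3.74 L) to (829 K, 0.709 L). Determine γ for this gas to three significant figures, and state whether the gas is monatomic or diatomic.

γ ≈ 1.40; diatomic

TV^(γ−1) = const ⇒ γ − 1 = ln(T₂/T₁) / ln(V₁/V₂).
γ = 1 + ln(829/426) / ln(3.74/0.709) = 1.4.
γ ≈ 1.40 is close to 7/5, so the gas is diatomic.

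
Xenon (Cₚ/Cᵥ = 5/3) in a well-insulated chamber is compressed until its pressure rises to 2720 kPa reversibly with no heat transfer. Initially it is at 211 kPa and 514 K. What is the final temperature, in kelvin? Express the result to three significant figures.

T₂ ≈ 1430 K

Adiabatic: T₂/T₁ = (P₂/P₁)^((γ−1)/γ).
T₂ = 514 × (2720/211)^(2/5) = 1429 K.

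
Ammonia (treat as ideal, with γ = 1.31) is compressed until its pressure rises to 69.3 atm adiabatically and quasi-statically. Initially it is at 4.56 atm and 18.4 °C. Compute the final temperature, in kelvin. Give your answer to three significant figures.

Adiabatic: T₂/T₁ = (P₂/P₁)^((γ−1)/γ).
T₁ = 18.4 °C = 291.5 K.
T₂ = 291.5 × (69.3/4.56)^(0.237) = 555.1 K.

T₂ ≈ 555 K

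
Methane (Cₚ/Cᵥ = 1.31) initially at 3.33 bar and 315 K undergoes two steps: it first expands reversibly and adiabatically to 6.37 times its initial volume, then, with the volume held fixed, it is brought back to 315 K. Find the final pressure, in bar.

P₃ ≈ 0.523 bar

Adiabatic step (PV^γ = const): P₂ = 3.33×(1/6.37)^(1.31) = 0.2945 bar; T₂ = 315×(1/6.37)^(0.31) = 177.4 K.
Isochoric: P₃ = P₂(T₃/T₂) = 0.2945 × (315/177.4) = 0.5228 bar.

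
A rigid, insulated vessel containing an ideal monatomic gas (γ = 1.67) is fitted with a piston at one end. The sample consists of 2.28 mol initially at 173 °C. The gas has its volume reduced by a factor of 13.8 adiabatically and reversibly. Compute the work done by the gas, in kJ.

Adiabatic: T₁V₁^(γ−1) = T₂V₂^(γ−1) ⇒ T₂ = T₁ (V₁/V₂)^(γ−1).
T₁ = 173 °C = 446.1 K.
T₂ = 446.1 × 13.8^(0.67) = 2589 K.
Q = 0, so ΔU = W_on_gas = nCᵥΔT with Cᵥ = R/(γ−1) = 12.41 J/(mol·K).
ΔU = 2.28 × 12.41 × (2589 − 446.1) = 60640 J.
Work done by the gas = −ΔU = -60640 J.

W ≈ -60.6 kJ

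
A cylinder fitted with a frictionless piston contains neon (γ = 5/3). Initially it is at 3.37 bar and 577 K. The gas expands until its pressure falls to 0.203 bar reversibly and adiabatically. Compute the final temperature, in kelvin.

T₂ ≈ 188 K

Along an adiabat T P^((1−γ)/γ) is constant, so T₂ = T₁ (P₂/P₁)^((γ−1)/γ).
T₂ = 577 × (0.203/3.37)^(2/5) = 187.6 K.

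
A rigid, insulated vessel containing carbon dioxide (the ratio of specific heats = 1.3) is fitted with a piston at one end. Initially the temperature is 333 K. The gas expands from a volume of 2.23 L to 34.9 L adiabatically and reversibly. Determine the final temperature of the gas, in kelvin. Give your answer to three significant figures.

Adiabatic: T₁V₁^(γ−1) = T₂V₂^(γ−1) ⇒ T₂ = T₁ (V₁/V₂)^(γ−1).
T₂ = 333 × (2.23/34.9)^(0.3) = 145.9 K.

T₂ ≈ 146 K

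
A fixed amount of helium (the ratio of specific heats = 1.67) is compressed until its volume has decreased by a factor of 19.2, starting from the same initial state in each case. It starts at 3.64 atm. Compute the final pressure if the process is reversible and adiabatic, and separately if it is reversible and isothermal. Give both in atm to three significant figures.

Isothermal: P₂ = P₁(V₁/V₂) = 3.64×19.2 = 69.89 atm.
Adiabatic: P₂ = P₁(V₁/V₂)^γ = 3.64×19.2^(1.67) = 506.1 atm.

adiabatic: 506 atm; isothermal: 69.9 atm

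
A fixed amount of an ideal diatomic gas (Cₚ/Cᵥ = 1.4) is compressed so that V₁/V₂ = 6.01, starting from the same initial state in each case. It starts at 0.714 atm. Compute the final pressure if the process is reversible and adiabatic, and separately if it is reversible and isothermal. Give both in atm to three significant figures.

adiabatic: 8.79 atm; isothermal: 4.29 atm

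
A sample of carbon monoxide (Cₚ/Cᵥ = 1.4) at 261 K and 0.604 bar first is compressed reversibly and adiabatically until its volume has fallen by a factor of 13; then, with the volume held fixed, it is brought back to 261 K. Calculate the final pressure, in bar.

P₃ ≈ 7.85 bar

Adiabatic step (PV^γ = const): P₂ = 0.604×13^(1.4) = 21.91 bar; T₂ = 261×13^(0.4) = 728.1 K.
Isochoric: P₃ = P₂(T₃/T₂) = 21.91 × (261/728.1) = 7.852 bar.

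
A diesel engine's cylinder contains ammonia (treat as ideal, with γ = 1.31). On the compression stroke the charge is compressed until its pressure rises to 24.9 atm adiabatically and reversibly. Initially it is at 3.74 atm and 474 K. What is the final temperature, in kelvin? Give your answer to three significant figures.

Adiabatic: T₂/T₁ = (P₂/P₁)^((γ−1)/γ).
T₂ = 474 × (24.9/3.74)^(0.237) = 742.4 K.

T₂ ≈ 742 K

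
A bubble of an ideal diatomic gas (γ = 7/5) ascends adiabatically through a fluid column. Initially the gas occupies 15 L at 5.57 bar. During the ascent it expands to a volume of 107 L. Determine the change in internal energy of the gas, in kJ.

ΔU ≈ -11.4 kJ

P₂ = P₁(V₁/V₂)^γ = 5.57×(15/107)^(7/5) = 0.3558 bar.
For a reversible adiabat, W_by_gas = (P₁V₁ − P₂V₂)/(γ−1).
W_by = (557000×0.015 − 35580×0.107) / (2/5) = 11370 J.
Q = 0 ⇒ ΔU = −W_by = -11370 J.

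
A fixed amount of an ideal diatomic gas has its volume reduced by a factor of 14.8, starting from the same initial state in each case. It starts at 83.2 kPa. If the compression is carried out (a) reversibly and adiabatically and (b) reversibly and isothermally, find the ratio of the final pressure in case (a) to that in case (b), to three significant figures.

P_adiabatic / P_isothermal ≈ 2.94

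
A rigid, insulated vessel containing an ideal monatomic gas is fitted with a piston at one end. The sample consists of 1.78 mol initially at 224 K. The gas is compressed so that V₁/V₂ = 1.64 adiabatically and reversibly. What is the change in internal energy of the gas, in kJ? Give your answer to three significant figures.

ΔU ≈ 1.94 kJ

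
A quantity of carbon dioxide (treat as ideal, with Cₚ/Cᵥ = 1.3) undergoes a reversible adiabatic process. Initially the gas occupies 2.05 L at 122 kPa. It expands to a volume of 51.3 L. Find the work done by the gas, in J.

W ≈ 516 J

P₂ = P₁(V₁/V₂)^γ = 122×(2.05/51.3)^(1.3) = 1.856 kPa.
For a reversible adiabat, W_by_gas = (P₁V₁ − P₂V₂)/(γ−1).
W_by = (122000×0.00205 − 1856×0.0513) / (0.3) = 516.4 J.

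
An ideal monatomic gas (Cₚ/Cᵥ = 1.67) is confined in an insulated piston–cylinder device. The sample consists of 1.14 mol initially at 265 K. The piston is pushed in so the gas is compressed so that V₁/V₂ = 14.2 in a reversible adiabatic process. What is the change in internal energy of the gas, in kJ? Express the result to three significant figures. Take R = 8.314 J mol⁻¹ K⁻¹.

ΔU ≈ 18.4 kJ

For a reversible adiabat TV^(γ−1) is constant, so T₂ = T₁ (V₁/V₂)^(γ−1).
T₂ = 265 × 14.2^(0.67) = 1568 K.
Q = 0, so ΔU = W_on_gas = nCᵥΔT with Cᵥ = R/(γ−1) = 12.41 J/(mol·K).
ΔU = 1.14 × 12.41 × (1568 − 265) = 18430 J.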